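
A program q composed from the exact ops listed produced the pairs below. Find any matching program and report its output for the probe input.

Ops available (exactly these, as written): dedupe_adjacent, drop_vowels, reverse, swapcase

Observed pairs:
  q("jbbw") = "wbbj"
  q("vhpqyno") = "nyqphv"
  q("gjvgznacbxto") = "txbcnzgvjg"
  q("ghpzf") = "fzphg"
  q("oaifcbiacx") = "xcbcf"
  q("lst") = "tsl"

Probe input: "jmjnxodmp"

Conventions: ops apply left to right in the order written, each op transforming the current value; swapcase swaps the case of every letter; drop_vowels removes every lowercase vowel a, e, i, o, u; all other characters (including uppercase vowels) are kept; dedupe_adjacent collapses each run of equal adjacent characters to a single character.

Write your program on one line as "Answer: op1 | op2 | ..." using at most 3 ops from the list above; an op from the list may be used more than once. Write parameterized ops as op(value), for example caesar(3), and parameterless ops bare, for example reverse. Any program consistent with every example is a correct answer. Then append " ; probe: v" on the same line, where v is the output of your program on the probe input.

reverse | drop_vowels ; probe: "pmdxnjmj"

Check, running the answer program on each example:
  "jbbw" -> "wbbj" -> "wbbj"
  "vhpqyno" -> "onyqphv" -> "nyqphv"
  "gjvgznacbxto" -> "otxbcanzgvjg" -> "txbcnzgvjg"
  "ghpzf" -> "fzphg" -> "fzphg"
  "oaifcbiacx" -> "xcaibcfiao" -> "xcbcf"
  "lst" -> "tsl" -> "tsl"
  probe: "jmjnxodmp" -> "pmdoxnjmj" -> "pmdxnjmj"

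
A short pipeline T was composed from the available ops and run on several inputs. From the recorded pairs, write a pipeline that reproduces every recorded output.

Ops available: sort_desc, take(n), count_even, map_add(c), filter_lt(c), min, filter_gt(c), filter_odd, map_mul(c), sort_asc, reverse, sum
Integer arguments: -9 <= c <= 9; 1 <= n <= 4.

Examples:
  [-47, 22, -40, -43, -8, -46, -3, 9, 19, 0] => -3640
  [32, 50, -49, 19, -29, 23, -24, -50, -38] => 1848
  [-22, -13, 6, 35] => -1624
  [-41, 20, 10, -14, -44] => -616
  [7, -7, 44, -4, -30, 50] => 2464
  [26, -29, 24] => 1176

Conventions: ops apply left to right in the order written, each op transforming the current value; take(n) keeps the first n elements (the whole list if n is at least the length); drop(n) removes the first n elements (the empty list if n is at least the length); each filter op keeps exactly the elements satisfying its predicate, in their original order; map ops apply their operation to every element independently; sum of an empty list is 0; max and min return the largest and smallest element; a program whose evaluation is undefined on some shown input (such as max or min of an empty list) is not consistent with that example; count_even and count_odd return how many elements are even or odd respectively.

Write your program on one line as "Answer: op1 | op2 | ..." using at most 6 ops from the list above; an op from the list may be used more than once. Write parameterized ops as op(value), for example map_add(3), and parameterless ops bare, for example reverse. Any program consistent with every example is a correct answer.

take(3) | reverse | sort_asc | map_mul(-8) | map_mul(-7) | sum

Check, running the answer program on each example:
  [-47, 22, -40, -43, -8, -46, -3, 9, 19, 0] -> [-47, 22, -40] -> [-40, 22, -47] -> [-47, -40, 22] -> [376, 320, -176] -> [-2632, -2240, 1232] -> -3640
  [32, 50, -49, 19, -29, 23, -24, -50, -38] -> [32, 50, -49] -> [-49, 50, 32] -> [-49, 32, 50] -> [392, -256, -400] -> [-2744, 1792, 2800] -> 1848
  [-22, -13, 6, 35] -> [-22, -13, 6] -> [6, -13, -22] -> [-22, -13, 6] -> [176, 104, -48] -> [-1232, -728, 336] -> -1624
  [-41, 20, 10, -14, -44] -> [-41, 20, 10] -> [10, 20, -41] -> [-41, 10, 20] -> [328, -80, -160] -> [-2296, 560, 1120] -> -616
  [7, -7, 44, -4, -30, 50] -> [7, -7, 44] -> [44, -7, 7] -> [-7, 7, 44] -> [56, -56, -352] -> [-392, 392, 2464] -> 2464
  [26, -29, 24] -> [26, -29, 24] -> [24, -29, 26] -> [-29, 24, 26] -> [232, -192, -208] -> [-1624, 1344, 1456] -> 1176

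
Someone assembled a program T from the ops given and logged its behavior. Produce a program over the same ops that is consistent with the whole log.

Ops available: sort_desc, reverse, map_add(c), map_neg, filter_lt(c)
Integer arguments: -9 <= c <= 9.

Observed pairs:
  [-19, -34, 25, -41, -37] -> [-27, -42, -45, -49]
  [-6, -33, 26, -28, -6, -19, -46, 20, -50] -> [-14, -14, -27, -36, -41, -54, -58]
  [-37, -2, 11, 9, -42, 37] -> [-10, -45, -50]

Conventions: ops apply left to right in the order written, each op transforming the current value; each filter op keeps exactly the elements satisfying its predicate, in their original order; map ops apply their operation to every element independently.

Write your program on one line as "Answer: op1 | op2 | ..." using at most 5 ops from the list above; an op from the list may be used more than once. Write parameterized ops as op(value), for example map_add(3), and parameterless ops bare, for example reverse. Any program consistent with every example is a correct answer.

filter_lt(3) | map_add(-8) | reverse | sort_desc

Check, running the answer program on each example:
  [-19, -34, 25, -41, -37] -> [-19, -34, -41, -37] -> [-27, -42, -49, -45] -> [-45, -49, -42, -27] -> [-27, -42, -45, -49]
  [-6, -33, 26, -28, -6, -19, -46, 20, -50] -> [-6, -33, -28, -6, -19, -46, -50] -> [-14, -41, -36, -14, -27, -54, -58] -> [-58, -54, -27, -14, -36, -41, -14] -> [-14, -14, -27, -36, -41, -54, -58]
  [-37, -2, 11, 9, -42, 37] -> [-37, -2, -42] -> [-45, -10, -50] -> [-50, -10, -45] -> [-10, -45, -50]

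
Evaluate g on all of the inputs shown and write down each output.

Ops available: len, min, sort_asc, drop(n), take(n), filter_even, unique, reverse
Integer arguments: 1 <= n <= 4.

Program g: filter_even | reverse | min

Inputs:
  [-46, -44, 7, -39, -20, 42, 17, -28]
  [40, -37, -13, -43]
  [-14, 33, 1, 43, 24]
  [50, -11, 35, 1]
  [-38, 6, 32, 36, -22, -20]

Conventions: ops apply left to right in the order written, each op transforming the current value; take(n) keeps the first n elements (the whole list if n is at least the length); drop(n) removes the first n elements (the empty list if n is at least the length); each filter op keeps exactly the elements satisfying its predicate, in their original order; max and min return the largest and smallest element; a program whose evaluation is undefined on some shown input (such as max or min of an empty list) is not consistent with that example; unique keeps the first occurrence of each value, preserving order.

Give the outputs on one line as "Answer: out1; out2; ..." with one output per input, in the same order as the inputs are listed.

-46; 40; -14; 50; -38

Execution, op by op:
  [-46, -44, 7, -39, -20, 42, 17, -28] -> [-46, -44, -20, 42, -28] -> [-28, 42, -20, -44, -46] -> -46
  [40, -37, -13, -43] -> [40] -> [40] -> 40
  [-14, 33, 1, 43, 24] -> [-14, 24] -> [24, -14] -> -14
  [50, -11, 35, 1] -> [50] -> [50] -> 50
  [-38, 6, 32, 36, -22, -20] -> [-38, 6, 32, 36, -22, -20] -> [-20, -22, 36, 32, 6, -38] -> -38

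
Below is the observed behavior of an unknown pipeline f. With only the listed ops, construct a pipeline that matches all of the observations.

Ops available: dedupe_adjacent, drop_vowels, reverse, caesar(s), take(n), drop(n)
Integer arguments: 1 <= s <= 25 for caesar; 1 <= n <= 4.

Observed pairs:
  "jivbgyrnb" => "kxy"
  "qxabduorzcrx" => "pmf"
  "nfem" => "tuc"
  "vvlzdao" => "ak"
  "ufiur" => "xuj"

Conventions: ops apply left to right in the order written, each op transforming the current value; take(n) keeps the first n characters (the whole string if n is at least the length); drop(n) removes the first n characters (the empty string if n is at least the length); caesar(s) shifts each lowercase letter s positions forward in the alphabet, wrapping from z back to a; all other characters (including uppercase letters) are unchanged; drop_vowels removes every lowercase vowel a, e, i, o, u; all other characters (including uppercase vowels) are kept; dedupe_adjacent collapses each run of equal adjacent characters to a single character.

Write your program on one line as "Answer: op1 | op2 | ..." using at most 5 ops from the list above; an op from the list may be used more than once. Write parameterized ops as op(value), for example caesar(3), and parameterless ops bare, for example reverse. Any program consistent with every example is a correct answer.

take(3) | reverse | caesar(15) | dedupe_adjacent

Check, running the answer program on each example:
  "jivbgyrnb" -> "jiv" -> "vij" -> "kxy" -> "kxy"
  "qxabduorzcrx" -> "qxa" -> "axq" -> "pmf" -> "pmf"
  "nfem" -> "nfe" -> "efn" -> "tuc" -> "tuc"
  "vvlzdao" -> "vvl" -> "lvv" -> "akk" -> "ak"
  "ufiur" -> "ufi" -> "ifu" -> "xuj" -> "xuj"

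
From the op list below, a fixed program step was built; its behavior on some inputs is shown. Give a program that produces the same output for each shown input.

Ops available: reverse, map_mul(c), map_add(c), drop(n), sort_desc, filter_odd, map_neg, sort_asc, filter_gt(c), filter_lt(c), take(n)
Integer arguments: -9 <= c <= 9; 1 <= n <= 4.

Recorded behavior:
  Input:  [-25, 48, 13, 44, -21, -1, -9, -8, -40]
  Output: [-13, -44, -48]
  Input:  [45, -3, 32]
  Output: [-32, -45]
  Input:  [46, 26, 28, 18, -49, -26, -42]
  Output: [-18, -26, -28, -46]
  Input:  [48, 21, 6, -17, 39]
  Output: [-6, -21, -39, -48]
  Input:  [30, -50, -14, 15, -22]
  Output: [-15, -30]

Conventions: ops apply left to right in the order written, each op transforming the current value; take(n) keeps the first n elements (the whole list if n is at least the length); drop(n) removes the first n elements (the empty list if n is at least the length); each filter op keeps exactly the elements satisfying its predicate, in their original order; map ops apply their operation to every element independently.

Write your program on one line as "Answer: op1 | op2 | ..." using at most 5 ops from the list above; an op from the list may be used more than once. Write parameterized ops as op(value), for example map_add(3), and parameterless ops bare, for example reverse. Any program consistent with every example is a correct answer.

sort_desc | sort_asc | map_neg | filter_lt(0)

Check, running the answer program on each example:
  [-25, 48, 13, 44, -21, -1, -9, -8, -40] -> [48, 44, 13, -1, -8, -9, -21, -25, -40] -> [-40, -25, -21, -9, -8, -1, 13, 44, 48] -> [40, 25, 21, 9, 8, 1, -13, -44, -48] -> [-13, -44, -48]
  [45, -3, 32] -> [45, 32, -3] -> [-3, 32, 45] -> [3, -32, -45] -> [-32, -45]
  [46, 26, 28, 18, -49, -26, -42] -> [46, 28, 26, 18, -26, -42, -49] -> [-49, -42, -26, 18, 26, 28, 46] -> [49, 42, 26, -18, -26, -28, -46] -> [-18, -26, -28, -46]
  [48, 21, 6, -17, 39] -> [48, 39, 21, 6, -17] -> [-17, 6, 21, 39, 48] -> [17, -6, -21, -39, -48] -> [-6, -21, -39, -48]
  [30, -50, -14, 15, -22] -> [30, 15, -14, -22, -50] -> [-50, -22, -14, 15, 30] -> [50, 22, 14, -15, -30] -> [-15, -30]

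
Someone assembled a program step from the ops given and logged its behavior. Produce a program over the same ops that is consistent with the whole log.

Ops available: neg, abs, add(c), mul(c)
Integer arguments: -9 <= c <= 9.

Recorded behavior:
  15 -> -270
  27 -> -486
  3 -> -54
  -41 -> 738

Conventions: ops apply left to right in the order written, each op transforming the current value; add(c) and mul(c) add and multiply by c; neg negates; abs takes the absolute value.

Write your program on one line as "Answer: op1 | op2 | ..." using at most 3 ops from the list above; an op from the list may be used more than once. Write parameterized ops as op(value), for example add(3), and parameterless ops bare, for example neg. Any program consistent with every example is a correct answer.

mul(-9) | mul(2)

Check, running the answer program on each example:
  15 -> -135 -> -270
  27 -> -243 -> -486
  3 -> -27 -> -54
  -41 -> 369 -> 738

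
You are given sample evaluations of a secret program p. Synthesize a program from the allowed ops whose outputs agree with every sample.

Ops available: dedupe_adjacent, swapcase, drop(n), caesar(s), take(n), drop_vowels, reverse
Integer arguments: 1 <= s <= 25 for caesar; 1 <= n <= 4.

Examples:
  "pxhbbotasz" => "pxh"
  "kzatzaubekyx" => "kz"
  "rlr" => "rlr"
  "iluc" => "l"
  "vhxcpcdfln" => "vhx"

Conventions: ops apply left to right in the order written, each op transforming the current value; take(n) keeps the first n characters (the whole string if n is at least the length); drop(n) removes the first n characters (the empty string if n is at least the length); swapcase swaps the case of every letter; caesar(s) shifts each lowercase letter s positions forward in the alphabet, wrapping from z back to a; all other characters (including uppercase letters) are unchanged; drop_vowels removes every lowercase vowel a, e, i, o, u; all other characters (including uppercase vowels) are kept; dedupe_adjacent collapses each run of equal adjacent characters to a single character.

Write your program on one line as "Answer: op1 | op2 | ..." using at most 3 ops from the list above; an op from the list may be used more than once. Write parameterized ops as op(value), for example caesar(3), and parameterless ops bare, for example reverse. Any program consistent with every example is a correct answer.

take(3) | drop_vowels

Check, running the answer program on each example:
  "pxhbbotasz" -> "pxh" -> "pxh"
  "kzatzaubekyx" -> "kza" -> "kz"
  "rlr" -> "rlr" -> "rlr"
  "iluc" -> "ilu" -> "l"
  "vhxcpcdfln" -> "vhx" -> "vhx"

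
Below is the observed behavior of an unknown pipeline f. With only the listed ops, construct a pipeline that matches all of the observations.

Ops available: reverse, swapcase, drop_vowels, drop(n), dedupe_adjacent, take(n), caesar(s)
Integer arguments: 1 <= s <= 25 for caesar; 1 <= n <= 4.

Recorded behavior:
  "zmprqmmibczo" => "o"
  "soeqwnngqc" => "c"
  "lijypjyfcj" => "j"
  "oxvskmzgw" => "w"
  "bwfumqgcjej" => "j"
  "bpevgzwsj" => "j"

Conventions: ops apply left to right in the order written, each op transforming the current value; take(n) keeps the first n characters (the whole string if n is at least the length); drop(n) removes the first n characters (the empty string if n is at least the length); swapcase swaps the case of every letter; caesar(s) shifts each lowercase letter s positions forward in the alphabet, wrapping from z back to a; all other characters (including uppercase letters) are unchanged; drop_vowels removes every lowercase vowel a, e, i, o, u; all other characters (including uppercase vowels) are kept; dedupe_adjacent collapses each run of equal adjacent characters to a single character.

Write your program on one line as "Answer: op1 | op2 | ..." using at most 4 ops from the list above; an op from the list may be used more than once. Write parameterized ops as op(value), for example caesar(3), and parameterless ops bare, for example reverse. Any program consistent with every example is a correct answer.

drop(1) | reverse | take(2) | take(1)

Check, running the answer program on each example:
  "zmprqmmibczo" -> "mprqmmibczo" -> "ozcbimmqrpm" -> "oz" -> "o"
  "soeqwnngqc" -> "oeqwnngqc" -> "cqgnnwqeo" -> "cq" -> "c"
  "lijypjyfcj" -> "ijypjyfcj" -> "jcfyjpyji" -> "jc" -> "j"
  "oxvskmzgw" -> "xvskmzgw" -> "wgzmksvx" -> "wg" -> "w"
  "bwfumqgcjej" -> "wfumqgcjej" -> "jejcgqmufw" -> "je" -> "j"
  "bpevgzwsj" -> "pevgzwsj" -> "jswzgvep" -> "js" -> "j"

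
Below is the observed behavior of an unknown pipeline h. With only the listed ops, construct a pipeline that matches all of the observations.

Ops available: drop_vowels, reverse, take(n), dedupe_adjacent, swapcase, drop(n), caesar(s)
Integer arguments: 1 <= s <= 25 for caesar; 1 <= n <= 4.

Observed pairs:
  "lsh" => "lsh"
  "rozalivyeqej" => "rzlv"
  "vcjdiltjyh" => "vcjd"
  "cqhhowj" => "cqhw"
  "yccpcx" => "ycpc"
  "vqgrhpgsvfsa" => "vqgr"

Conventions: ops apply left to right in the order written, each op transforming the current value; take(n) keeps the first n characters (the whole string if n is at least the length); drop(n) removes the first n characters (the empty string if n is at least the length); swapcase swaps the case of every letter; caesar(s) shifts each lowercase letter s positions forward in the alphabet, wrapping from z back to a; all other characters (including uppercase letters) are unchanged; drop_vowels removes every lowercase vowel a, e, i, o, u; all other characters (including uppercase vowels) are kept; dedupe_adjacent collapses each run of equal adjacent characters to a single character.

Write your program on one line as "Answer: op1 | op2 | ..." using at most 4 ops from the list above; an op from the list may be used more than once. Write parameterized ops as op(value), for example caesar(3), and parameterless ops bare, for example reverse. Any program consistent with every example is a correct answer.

dedupe_adjacent | drop_vowels | take(4)

Check, running the answer program on each example:
  "lsh" -> "lsh" -> "lsh" -> "lsh"
  "rozalivyeqej" -> "rozalivyeqej" -> "rzlvyqj" -> "rzlv"
  "vcjdiltjyh" -> "vcjdiltjyh" -> "vcjdltjyh" -> "vcjd"
  "cqhhowj" -> "cqhowj" -> "cqhwj" -> "cqhw"
  "yccpcx" -> "ycpcx" -> "ycpcx" -> "ycpc"
  "vqgrhpgsvfsa" -> "vqgrhpgsvfsa" -> "vqgrhpgsvfs" -> "vqgr"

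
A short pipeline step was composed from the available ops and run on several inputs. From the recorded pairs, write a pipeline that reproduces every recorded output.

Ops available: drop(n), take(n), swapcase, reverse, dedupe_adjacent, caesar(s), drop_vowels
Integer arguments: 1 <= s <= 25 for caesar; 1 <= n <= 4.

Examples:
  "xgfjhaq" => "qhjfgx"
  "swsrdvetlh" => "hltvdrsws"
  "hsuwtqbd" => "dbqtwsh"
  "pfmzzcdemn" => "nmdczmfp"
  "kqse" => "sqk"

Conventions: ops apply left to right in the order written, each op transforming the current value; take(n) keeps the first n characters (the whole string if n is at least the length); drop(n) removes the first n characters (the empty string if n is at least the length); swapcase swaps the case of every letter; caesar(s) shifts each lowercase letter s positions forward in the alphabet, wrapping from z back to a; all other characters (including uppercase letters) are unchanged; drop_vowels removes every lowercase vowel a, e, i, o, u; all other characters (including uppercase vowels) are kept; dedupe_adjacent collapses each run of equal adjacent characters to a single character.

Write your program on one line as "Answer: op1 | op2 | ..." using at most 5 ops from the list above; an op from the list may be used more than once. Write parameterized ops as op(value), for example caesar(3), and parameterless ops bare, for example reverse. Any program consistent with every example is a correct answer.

dedupe_adjacent | drop_vowels | swapcase | reverse | swapcase

Check, running the answer program on each example:
  "xgfjhaq" -> "xgfjhaq" -> "xgfjhq" -> "XGFJHQ" -> "QHJFGX" -> "qhjfgx"
  "swsrdvetlh" -> "swsrdvetlh" -> "swsrdvtlh" -> "SWSRDVTLH" -> "HLTVDRSWS" -> "hltvdrsws"
  "hsuwtqbd" -> "hsuwtqbd" -> "hswtqbd" -> "HSWTQBD" -> "DBQTWSH" -> "dbqtwsh"
  "pfmzzcdemn" -> "pfmzcdemn" -> "pfmzcdmn" -> "PFMZCDMN" -> "NMDCZMFP" -> "nmdczmfp"
  "kqse" -> "kqse" -> "kqs" -> "KQS" -> "SQK" -> "sqk"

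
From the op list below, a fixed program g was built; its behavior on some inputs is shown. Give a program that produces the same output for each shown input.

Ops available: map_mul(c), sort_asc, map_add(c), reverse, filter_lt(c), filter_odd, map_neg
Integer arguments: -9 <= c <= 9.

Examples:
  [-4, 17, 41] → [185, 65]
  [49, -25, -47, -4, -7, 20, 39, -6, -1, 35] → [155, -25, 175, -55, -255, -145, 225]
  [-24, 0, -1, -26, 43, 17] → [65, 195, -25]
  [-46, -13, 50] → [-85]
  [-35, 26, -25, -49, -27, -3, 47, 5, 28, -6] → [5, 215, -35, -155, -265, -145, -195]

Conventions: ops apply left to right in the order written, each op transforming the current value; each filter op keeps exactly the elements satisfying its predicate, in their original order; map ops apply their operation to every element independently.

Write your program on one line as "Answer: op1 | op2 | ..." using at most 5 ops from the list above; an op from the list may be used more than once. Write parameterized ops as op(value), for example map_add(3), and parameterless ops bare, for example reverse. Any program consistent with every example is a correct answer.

map_add(-4) | reverse | map_neg | map_mul(-5) | filter_odd

Check, running the answer program on each example:
  [-4, 17, 41] -> [-8, 13, 37] -> [37, 13, -8] -> [-37, -13, 8] -> [185, 65, -40] -> [185, 65]
  [49, -25, -47, -4, -7, 20, 39, -6, -1, 35] -> [45, -29, -51, -8, -11, 16, 35, -10, -5, 31] -> [31, -5, -10, 35, 16, -11, -8, -51, -29, 45] -> [-31, 5, 10, -35, -16, 11, 8, 51, 29, -45] -> [155, -25, -50, 175, 80, -55, -40, -255, -145, 225] -> [155, -25, 175, -55, -255, -145, 225]
  [-24, 0, -1, -26, 43, 17] -> [-28, -4, -5, -30, 39, 13] -> [13, 39, -30, -5, -4, -28] -> [-13, -39, 30, 5, 4, 28] -> [65, 195, -150, -25, -20, -140] -> [65, 195, -25]
  [-46, -13, 50] -> [-50, -17, 46] -> [46, -17, -50] -> [-46, 17, 50] -> [230, -85, -250] -> [-85]
  [-35, 26, -25, -49, -27, -3, 47, 5, 28, -6] -> [-39, 22, -29, -53, -31, -7, 43, 1, 24, -10] -> [-10, 24, 1, 43, -7, -31, -53, -29, 22, -39] -> [10, -24, -1, -43, 7, 31, 53, 29, -22, 39] -> [-50, 120, 5, 215, -35, -155, -265, -145, 110, -195] -> [5, 215, -35, -155, -265, -145, -195]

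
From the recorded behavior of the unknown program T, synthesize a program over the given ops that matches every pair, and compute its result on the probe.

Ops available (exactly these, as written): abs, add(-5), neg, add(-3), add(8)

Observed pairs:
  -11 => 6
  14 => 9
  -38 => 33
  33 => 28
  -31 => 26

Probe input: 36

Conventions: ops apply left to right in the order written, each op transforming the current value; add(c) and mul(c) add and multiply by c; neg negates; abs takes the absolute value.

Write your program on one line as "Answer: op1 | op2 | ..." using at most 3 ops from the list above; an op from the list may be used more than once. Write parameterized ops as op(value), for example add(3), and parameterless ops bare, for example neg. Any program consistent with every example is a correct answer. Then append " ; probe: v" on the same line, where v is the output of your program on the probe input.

abs | add(-5) ; probe: 31

Check, running the answer program on each example:
  -11 -> 11 -> 6
  14 -> 14 -> 9
  -38 -> 38 -> 33
  33 -> 33 -> 28
  -31 -> 31 -> 26
  probe: 36 -> 36 -> 31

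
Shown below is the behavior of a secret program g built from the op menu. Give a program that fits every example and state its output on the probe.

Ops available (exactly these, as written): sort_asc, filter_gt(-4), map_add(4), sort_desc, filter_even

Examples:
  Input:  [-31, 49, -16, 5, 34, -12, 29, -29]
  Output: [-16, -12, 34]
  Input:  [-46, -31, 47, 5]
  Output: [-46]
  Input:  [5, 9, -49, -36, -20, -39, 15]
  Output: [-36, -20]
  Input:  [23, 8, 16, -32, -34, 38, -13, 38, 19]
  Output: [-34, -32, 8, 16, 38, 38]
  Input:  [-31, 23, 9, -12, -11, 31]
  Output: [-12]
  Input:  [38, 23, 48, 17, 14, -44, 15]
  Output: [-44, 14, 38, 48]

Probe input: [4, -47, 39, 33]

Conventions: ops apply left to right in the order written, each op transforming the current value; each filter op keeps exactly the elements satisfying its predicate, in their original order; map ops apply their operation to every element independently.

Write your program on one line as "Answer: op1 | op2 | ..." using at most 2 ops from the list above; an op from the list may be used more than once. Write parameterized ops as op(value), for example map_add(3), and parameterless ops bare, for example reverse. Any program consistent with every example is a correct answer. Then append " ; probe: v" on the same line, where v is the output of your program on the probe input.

sort_asc | filter_even ; probe: [4]

Check, running the answer program on each example:
  [-31, 49, -16, 5, 34, -12, 29, -29] -> [-31, -29, -16, -12, 5, 29, 34, 49] -> [-16, -12, 34]
  [-46, -31, 47, 5] -> [-46, -31, 5, 47] -> [-46]
  [5, 9, -49, -36, -20, -39, 15] -> [-49, -39, -36, -20, 5, 9, 15] -> [-36, -20]
  [23, 8, 16, -32, -34, 38, -13, 38, 19] -> [-34, -32, -13, 8, 16, 19, 23, 38, 38] -> [-34, -32, 8, 16, 38, 38]
  [-31, 23, 9, -12, -11, 31] -> [-31, -12, -11, 9, 23, 31] -> [-12]
  [38, 23, 48, 17, 14, -44, 15] -> [-44, 14, 15, 17, 23, 38, 48] -> [-44, 14, 38, 48]
  probe: [4, -47, 39, 33] -> [-47, 4, 33, 39] -> [4]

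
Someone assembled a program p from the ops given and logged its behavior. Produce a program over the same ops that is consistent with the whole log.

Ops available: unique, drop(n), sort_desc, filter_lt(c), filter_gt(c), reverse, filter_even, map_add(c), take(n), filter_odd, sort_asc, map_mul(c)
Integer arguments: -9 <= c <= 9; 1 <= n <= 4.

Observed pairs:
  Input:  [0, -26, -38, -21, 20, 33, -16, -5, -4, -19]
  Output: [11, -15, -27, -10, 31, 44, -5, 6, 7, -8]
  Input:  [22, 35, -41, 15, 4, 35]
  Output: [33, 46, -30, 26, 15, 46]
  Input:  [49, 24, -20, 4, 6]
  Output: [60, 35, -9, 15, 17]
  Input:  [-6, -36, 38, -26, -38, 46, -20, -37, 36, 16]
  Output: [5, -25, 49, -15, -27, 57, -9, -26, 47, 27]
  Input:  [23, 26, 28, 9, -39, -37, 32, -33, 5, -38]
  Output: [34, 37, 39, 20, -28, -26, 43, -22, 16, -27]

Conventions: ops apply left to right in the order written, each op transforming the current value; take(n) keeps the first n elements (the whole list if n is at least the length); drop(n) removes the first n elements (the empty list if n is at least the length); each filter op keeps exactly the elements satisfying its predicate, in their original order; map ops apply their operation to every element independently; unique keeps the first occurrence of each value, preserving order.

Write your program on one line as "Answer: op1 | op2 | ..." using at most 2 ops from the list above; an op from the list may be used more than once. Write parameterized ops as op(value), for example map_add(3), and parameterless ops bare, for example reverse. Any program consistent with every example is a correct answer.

map_add(9) | map_add(2)

Check, running the answer program on each example:
  [0, -26, -38, -21, 20, 33, -16, -5, -4, -19] -> [9, -17, -29, -12, 29, 42, -7, 4, 5, -10] -> [11, -15, -27, -10, 31, 44, -5, 6, 7, -8]
  [22, 35, -41, 15, 4, 35] -> [31, 44, -32, 24, 13, 44] -> [33, 46, -30, 26, 15, 46]
  [49, 24, -20, 4, 6] -> [58, 33, -11, 13, 15] -> [60, 35, -9, 15, 17]
  [-6, -36, 38, -26, -38, 46, -20, -37, 36, 16] -> [3, -27, 47, -17, -29, 55, -11, -28, 45, 25] -> [5, -25, 49, -15, -27, 57, -9, -26, 47, 27]
  [23, 26, 28, 9, -39, -37, 32, -33, 5, -38] -> [32, 35, 37, 18, -30, -28, 41, -24, 14, -29] -> [34, 37, 39, 20, -28, -26, 43, -22, 16, -27]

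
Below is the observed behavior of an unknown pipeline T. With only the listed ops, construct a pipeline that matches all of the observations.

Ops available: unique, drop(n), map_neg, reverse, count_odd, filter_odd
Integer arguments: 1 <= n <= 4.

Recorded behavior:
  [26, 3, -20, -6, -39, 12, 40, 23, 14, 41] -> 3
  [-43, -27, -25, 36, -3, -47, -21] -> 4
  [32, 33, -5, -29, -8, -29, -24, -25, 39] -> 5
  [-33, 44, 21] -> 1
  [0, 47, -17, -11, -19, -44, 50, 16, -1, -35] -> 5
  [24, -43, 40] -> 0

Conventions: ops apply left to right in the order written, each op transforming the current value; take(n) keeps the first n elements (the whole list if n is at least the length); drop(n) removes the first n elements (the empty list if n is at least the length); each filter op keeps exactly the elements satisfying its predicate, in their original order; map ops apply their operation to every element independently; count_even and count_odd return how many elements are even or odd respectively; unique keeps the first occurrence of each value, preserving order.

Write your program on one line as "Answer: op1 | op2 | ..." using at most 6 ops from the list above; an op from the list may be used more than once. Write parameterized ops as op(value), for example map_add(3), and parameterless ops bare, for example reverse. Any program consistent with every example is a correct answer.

drop(2) | map_neg | filter_odd | reverse | count_odd

Check, running the answer program on each example:
  [26, 3, -20, -6, -39, 12, 40, 23, 14, 41] -> [-20, -6, -39, 12, 40, 23, 14, 41] -> [20, 6, 39, -12, -40, -23, -14, -41] -> [39, -23, -41] -> [-41, -23, 39] -> 3
  [-43, -27, -25, 36, -3, -47, -21] -> [-25, 36, -3, -47, -21] -> [25, -36, 3, 47, 21] -> [25, 3, 47, 21] -> [21, 47, 3, 25] -> 4
  [32, 33, -5, -29, -8, -29, -24, -25, 39] -> [-5, -29, -8, -29, -24, -25, 39] -> [5, 29, 8, 29, 24, 25, -39] -> [5, 29, 29, 25, -39] -> [-39, 25, 29, 29, 5] -> 5
  [-33, 44, 21] -> [21] -> [-21] -> [-21] -> [-21] -> 1
  [0, 47, -17, -11, -19, -44, 50, 16, -1, -35] -> [-17, -11, -19, -44, 50, 16, -1, -35] -> [17, 11, 19, 44, -50, -16, 1, 35] -> [17, 11, 19, 1, 35] -> [35, 1, 19, 11, 17] -> 5
  [24, -43, 40] -> [40] -> [-40] -> [] -> [] -> 0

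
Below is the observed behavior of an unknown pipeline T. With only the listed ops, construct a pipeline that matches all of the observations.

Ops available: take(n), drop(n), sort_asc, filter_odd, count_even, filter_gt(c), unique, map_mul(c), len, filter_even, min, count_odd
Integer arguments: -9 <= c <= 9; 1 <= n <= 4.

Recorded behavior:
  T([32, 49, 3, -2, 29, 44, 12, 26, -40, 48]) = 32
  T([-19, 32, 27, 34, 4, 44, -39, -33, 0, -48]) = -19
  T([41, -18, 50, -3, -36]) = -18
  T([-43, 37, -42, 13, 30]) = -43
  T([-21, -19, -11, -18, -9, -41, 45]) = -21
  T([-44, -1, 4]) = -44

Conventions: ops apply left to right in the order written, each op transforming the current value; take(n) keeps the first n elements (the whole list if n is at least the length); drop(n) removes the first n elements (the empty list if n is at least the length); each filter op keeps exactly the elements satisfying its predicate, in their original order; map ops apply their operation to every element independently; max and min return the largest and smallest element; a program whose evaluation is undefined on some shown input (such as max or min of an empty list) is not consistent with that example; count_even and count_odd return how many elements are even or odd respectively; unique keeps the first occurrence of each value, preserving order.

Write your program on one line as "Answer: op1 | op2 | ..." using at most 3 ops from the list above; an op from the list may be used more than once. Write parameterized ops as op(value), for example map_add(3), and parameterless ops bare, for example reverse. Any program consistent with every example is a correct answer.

take(2) | sort_asc | min

Check, running the answer program on each example:
  [32, 49, 3, -2, 29, 44, 12, 26, -40, 48] -> [32, 49] -> [32, 49] -> 32
  [-19, 32, 27, 34, 4, 44, -39, -33, 0, -48] -> [-19, 32] -> [-19, 32] -> -19
  [41, -18, 50, -3, -36] -> [41, -18] -> [-18, 41] -> -18
  [-43, 37, -42, 13, 30] -> [-43, 37] -> [-43, 37] -> -43
  [-21, -19, -11, -18, -9, -41, 45] -> [-21, -19] -> [-21, -19] -> -21
  [-44, -1, 4] -> [-44, -1] -> [-44, -1] -> -44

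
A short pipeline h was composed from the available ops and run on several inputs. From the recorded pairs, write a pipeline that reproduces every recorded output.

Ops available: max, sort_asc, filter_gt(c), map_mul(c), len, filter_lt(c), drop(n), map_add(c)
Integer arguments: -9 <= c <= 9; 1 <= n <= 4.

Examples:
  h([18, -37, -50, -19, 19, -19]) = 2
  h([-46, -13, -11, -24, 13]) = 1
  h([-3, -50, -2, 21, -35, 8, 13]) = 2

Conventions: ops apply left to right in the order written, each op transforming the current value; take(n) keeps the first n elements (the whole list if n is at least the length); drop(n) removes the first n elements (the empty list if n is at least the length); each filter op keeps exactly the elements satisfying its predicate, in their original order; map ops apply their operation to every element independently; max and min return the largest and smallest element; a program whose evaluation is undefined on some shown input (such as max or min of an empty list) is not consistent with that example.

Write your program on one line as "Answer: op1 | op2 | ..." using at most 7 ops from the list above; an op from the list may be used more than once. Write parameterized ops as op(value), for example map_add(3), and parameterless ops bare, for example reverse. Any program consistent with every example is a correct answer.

map_add(-8) | map_mul(-9) | map_add(-5) | sort_asc | filter_lt(-6) | len

Check, running the answer program on each example:
  [18, -37, -50, -19, 19, -19] -> [10, -45, -58, -27, 11, -27] -> [-90, 405, 522, 243, -99, 243] -> [-95, 400, 517, 238, -104, 238] -> [-104, -95, 238, 238, 400, 517] -> [-104, -95] -> 2
  [-46, -13, -11, -24, 13] -> [-54, -21, -19, -32, 5] -> [486, 189, 171, 288, -45] -> [481, 184, 166, 283, -50] -> [-50, 166, 184, 283, 481] -> [-50] -> 1
  [-3, -50, -2, 21, -35, 8, 13] -> [-11, -58, -10, 13, -43, 0, 5] -> [99, 522, 90, -117, 387, 0, -45] -> [94, 517, 85, -122, 382, -5, -50] -> [-122, -50, -5, 85, 94, 382, 517] -> [-122, -50] -> 2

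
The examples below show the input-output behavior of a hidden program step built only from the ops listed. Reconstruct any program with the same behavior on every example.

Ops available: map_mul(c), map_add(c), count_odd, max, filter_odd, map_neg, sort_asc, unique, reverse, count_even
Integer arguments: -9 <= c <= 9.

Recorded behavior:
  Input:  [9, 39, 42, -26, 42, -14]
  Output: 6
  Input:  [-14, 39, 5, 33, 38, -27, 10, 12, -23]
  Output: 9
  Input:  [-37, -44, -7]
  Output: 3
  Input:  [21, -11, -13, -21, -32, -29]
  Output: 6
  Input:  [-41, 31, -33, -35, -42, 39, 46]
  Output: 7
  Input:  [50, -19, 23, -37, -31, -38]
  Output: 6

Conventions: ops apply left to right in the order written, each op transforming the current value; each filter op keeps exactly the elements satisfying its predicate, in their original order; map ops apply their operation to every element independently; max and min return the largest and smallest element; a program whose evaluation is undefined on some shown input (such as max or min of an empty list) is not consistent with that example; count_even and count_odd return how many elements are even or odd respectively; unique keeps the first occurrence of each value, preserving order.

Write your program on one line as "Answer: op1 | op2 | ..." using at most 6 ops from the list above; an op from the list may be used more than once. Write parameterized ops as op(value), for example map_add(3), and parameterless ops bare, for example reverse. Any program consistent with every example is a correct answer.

map_neg | map_mul(6) | map_mul(-7) | map_mul(8) | count_even

Check, running the answer program on each example:
  [9, 39, 42, -26, 42, -14] -> [-9, -39, -42, 26, -42, 14] -> [-54, -234, -252, 156, -252, 84] -> [378, 1638, 1764, -1092, 1764, -588] -> [3024, 13104, 14112, -8736, 14112, -4704] -> 6
  [-14, 39, 5, 33, 38, -27, 10, 12, -23] -> [14, -39, -5, -33, -38, 27, -10, -12, 23] -> [84, -234, -30, -198, -228, 162, -60, -72, 138] -> [-588, 1638, 210, 1386, 1596, -1134, 420, 504, -966] -> [-4704, 13104, 1680, 11088, 12768, -9072, 3360, 4032, -7728] -> 9
  [-37, -44, -7] -> [37, 44, 7] -> [222, 264, 42] -> [-1554, -1848, -294] -> [-12432, -14784, -2352] -> 3
  [21, -11, -13, -21, -32, -29] -> [-21, 11, 13, 21, 32, 29] -> [-126, 66, 78, 126, 192, 174] -> [882, -462, -546, -882, -1344, -1218] -> [7056, -3696, -4368, -7056, -10752, -9744] -> 6
  [-41, 31, -33, -35, -42, 39, 46] -> [41, -31, 33, 35, 42, -39, -46] -> [246, -186, 198, 210, 252, -234, -276] -> [-1722, 1302, -1386, -1470, -1764, 1638, 1932] -> [-13776, 10416, -11088, -11760, -14112, 13104, 15456] -> 7
  [50, -19, 23, -37, -31, -38] -> [-50, 19, -23, 37, 31, 38] -> [-300, 114, -138, 222, 186, 228] -> [2100, -798, 966, -1554, -1302, -1596] -> [16800, -6384, 7728, -12432, -10416, -12768] -> 6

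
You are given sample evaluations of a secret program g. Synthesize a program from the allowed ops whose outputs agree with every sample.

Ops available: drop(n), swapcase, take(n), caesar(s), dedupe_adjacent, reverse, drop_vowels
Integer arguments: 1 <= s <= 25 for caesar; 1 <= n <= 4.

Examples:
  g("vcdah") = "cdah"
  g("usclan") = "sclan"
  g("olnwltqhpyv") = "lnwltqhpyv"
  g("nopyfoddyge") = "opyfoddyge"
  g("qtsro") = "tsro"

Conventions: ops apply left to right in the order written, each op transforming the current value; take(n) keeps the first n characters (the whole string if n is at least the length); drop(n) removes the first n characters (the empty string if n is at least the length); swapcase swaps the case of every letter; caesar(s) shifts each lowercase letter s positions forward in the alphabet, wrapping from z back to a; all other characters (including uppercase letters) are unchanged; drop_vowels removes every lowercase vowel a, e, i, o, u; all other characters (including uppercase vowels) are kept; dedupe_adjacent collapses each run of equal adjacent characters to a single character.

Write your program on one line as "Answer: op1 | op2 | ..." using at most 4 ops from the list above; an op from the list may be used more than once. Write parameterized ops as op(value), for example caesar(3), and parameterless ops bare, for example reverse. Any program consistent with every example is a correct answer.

caesar(24) | drop(1) | caesar(2)

Check, running the answer program on each example:
  "vcdah" -> "tabyf" -> "abyf" -> "cdah"
  "usclan" -> "sqajyl" -> "qajyl" -> "sclan"
  "olnwltqhpyv" -> "mjlujrofnwt" -> "jlujrofnwt" -> "lnwltqhpyv"
  "nopyfoddyge" -> "lmnwdmbbwec" -> "mnwdmbbwec" -> "opyfoddyge"
  "qtsro" -> "orqpm" -> "rqpm" -> "tsro"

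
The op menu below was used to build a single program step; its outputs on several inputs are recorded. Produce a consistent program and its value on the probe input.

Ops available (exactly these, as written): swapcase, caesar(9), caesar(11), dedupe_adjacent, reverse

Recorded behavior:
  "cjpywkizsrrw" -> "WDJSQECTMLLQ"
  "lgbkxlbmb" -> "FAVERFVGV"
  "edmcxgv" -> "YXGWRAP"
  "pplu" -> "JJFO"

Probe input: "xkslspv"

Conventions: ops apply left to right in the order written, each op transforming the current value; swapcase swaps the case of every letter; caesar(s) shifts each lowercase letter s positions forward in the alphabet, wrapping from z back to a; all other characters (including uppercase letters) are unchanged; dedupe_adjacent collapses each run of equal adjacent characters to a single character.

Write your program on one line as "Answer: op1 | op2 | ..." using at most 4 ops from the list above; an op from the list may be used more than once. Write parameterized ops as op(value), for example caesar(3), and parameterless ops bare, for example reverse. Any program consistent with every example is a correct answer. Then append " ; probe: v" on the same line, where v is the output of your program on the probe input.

caesar(11) | caesar(9) | swapcase ; probe: "REMFMJP"

Check, running the answer program on each example:
  "cjpywkizsrrw" -> "nuajhvtkdcch" -> "wdjsqectmllq" -> "WDJSQECTMLLQ"
  "lgbkxlbmb" -> "wrmviwmxm" -> "faverfvgv" -> "FAVERFVGV"
  "edmcxgv" -> "poxnirg" -> "yxgwrap" -> "YXGWRAP"
  "pplu" -> "aawf" -> "jjfo" -> "JJFO"
  probe: "xkslspv" -> "ivdwdag" -> "remfmjp" -> "REMFMJP"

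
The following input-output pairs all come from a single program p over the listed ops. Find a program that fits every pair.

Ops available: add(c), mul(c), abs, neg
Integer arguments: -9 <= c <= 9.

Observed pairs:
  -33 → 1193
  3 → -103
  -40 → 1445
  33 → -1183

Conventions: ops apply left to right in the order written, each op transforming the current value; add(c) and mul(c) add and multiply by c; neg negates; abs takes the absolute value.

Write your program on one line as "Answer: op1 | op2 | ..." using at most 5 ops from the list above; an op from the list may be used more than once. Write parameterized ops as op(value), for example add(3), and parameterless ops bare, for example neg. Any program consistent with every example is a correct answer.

neg | mul(4) | mul(-9) | neg | add(5)

Check, running the answer program on each example:
  -33 -> 33 -> 132 -> -1188 -> 1188 -> 1193
  3 -> -3 -> -12 -> 108 -> -108 -> -103
  -40 -> 40 -> 160 -> -1440 -> 1440 -> 1445
  33 -> -33 -> -132 -> 1188 -> -1188 -> -1183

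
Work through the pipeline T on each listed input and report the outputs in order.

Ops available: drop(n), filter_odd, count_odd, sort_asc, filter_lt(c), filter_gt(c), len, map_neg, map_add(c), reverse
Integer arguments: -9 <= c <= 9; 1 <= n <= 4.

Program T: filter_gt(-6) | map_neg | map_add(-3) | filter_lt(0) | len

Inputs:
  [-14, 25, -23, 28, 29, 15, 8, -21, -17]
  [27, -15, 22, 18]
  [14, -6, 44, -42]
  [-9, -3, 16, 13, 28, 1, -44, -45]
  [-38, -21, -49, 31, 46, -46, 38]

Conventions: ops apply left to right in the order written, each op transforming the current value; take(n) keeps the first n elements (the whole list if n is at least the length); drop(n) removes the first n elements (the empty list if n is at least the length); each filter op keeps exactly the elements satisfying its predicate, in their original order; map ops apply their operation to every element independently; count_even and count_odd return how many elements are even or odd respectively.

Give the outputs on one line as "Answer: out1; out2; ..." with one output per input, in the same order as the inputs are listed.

Execution, op by op:
  [-14, 25, -23, 28, 29, 15, 8, -21, -17] -> [25, 28, 29, 15, 8] -> [-25, -28, -29, -15, -8] -> [-28, -31, -32, -18, -11] -> [-28, -31, -32, -18, -11] -> 5
  [27, -15, 22, 18] -> [27, 22, 18] -> [-27, -22, -18] -> [-30, -25, -21] -> [-30, -25, -21] -> 3
  [14, -6, 44, -42] -> [14, 44] -> [-14, -44] -> [-17, -47] -> [-17, -47] -> 2
  [-9, -3, 16, 13, 28, 1, -44, -45] -> [-3, 16, 13, 28, 1] -> [3, -16, -13, -28, -1] -> [0, -19, -16, -31, -4] -> [-19, -16, -31, -4] -> 4
  [-38, -21, -49, 31, 46, -46, 38] -> [31, 46, 38] -> [-31, -46, -38] -> [-34, -49, -41] -> [-34, -49, -41] -> 3

5; 3; 2; 4; 3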